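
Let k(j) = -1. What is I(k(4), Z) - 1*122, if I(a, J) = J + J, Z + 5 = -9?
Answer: -150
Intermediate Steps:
Z = -14 (Z = -5 - 9 = -14)
I(a, J) = 2*J
I(k(4), Z) - 1*122 = 2*(-14) - 1*122 = -28 - 122 = -150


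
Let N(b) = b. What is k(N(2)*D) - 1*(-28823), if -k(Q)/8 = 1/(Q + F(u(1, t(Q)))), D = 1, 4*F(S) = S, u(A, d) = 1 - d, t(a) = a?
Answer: 201729/7 ≈ 28818.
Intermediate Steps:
F(S) = S/4
k(Q) = -8/(1/4 + 3*Q/4) (k(Q) = -8/(Q + (1 - Q)/4) = -8/(Q + (1/4 - Q/4)) = -8/(1/4 + 3*Q/4))
k(N(2)*D) - 1*(-28823) = -32/(1 + 3*(2*1)) - 1*(-28823) = -32/(1 + 3*2) + 28823 = -32/(1 + 6) + 28823 = -32/7 + 28823 = 201729/7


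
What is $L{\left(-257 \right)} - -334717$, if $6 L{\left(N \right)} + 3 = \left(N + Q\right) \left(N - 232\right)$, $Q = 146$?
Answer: $343763$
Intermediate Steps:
$L{\left(N \right)} = - \frac{1}{2} + \frac{\left(-232 + N\right) \left(146 + N\right)}{6}$ ($L{\left(N \right)} = - \frac{1}{2} + \frac{\left(N + 146\right) \left(N - 232\right)}{6} = - \frac{1}{2} + \frac{\left(146 + N\right) \left(N - 232\right)}{6} = - \frac{1}{2} + \frac{\left(146 + N\right) \left(-232 + N\right)}{6} = - \frac{1}{2} + \frac{\left(-232 + N\right) \left(146 + N\right)}{6}$)
$L{\left(-257 \right)} - -334717 = \left(- \frac{33875}{6} - - \frac{11051}{3} + \frac{\left(-257\right)^{2}}{6}\right) - -334717 = \left(- \frac{33875}{6} + \frac{11051}{3} + \frac{1}{6} \cdot 66049\right) + 334717 = \left(- \frac{33875}{6} + \frac{11051}{3} + \frac{66049}{6}\right) + 334717 = 9046 + 334717 = 343763$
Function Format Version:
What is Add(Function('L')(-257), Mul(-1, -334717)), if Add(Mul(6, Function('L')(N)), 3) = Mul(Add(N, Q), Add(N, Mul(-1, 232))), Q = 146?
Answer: 343763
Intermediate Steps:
Function('L')(N) = Add(Rational(-1, 2), Mul(Rational(1, 6), Add(-232, N), Add(146, N))) (Function('L')(N) = Add(Rational(-1, 2), Mul(Rational(1, 6), Mul(Add(N, 146), Add(N, Mul(-1, 232))))) = Add(Rational(-1, 2), Mul(Rational(1, 6), Mul(Add(146, N), Add(N, -232)))) = Add(Rational(-1, 2), Mul(Rational(1, 6), Mul(Add(146, N), Add(-232, N)))) = Add(Rational(-1, 2), Mul(Rational(1, 6), Mul(Add(-232, N), Add(146, N)))) = Add(Rational(-1, 2), Mul(Rational(1, 6), Add(-232, N), Add(146, N))))
Add(Function('L')(-257), Mul(-1, -334717)) = Add(Add(Rational(-33875, 6), Mul(Rational(-43, 3), -257), Mul(Rational(1, 6), Pow(-257, 2))), Mul(-1, -334717)) = Add(Add(Rational(-33875, 6), Rational(11051, 3), Mul(Rational(1, 6), 66049)), 334717) = Add(Add(Rational(-33875, 6), Rational(11051, 3), Rational(66049, 6)), 334717) = Add(9046, 334717) = 343763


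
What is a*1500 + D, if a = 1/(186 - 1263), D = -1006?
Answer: -361654/359 ≈ -1007.4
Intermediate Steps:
a = -1/1077 (a = 1/(-1077) = -1/1077 ≈ -0.00092851)
a*1500 + D = -1/1077*1500 - 1006 = -500/359 - 1006 = -361654/359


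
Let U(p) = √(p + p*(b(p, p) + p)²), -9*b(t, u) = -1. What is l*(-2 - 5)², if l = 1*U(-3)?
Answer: 49*I*√2271/9 ≈ 259.46*I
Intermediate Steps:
b(t, u) = ⅑ (b(t, u) = -⅑*(-1) = ⅑)
U(p) = √(p + p*(⅑ + p)²)
l = I*√2271/9 (l = 1*(√(-3*(81 + (1 + 9*(-3))²))/9) = 1*(√(-3*(81 + (1 - 27)²))/9) = 1*(√(-3*(81 + (-26)²))/9) = 1*(√(-3*(81 + 676))/9) = 1*(√(-3*757)/9) = 1*(√(-2271)/9) = 1*((I*√2271)/9) = 1*(I*√2271/9) = I*√2271/9 ≈ 5.295*I)
l*(-2 - 5)² = (I*√2271/9)*(-2 - 5)² = (I*√2271/9)*(-7)² = (I*√2271/9)*49 = 49*I*√2271/9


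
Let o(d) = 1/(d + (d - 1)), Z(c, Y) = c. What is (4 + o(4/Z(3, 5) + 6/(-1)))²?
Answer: 14641/961 ≈ 15.235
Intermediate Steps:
o(d) = 1/(-1 + 2*d) (o(d) = 1/(d + (-1 + d)) = 1/(-1 + 2*d))
(4 + o(4/Z(3, 5) + 6/(-1)))² = (4 + 1/(-1 + 2*(4/3 + 6/(-1))))² = (4 + 1/(-1 + 2*(4*(⅓) + 6*(-1))))² = (4 + 1/(-1 + 2*(4/3 - 6)))² = (4 + 1/(-1 + 2*(-14/3)))² = (4 + 1/(-1 - 28/3))² = (4 + 1/(-31/3))² = (4 - 3/31)² = (121/31)² = 14641/961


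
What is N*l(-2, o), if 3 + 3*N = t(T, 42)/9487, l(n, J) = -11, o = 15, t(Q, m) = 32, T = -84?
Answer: 312719/28461 ≈ 10.988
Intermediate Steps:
N = -28429/28461 (N = -1 + (32/9487)/3 = -1 + (32*(1/9487))/3 = -1 + (⅓)*(32/9487) = -1 + 32/28461 = -28429/28461 ≈ -0.99888)
N*l(-2, o) = -28429/28461*(-11) = 312719/28461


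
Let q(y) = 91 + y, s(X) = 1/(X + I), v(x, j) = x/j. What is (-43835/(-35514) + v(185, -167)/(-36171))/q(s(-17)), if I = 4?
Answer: 382480780045/28174196823804 ≈ 0.013576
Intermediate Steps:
s(X) = 1/(4 + X) (s(X) = 1/(X + 4) = 1/(4 + X))
(-43835/(-35514) + v(185, -167)/(-36171))/q(s(-17)) = (-43835/(-35514) + (185/(-167))/(-36171))/(91 + 1/(4 - 17)) = (-43835*(-1/35514) + (185*(-1/167))*(-1/36171))/(91 + 1/(-13)) = (43835/35514 - 185/167*(-1/36171))/(91 - 1/13) = (43835/35514 + 185/6040557)/(1182/13) = (29421598465/23836037922)*(13/1182) = 382480780045/28174196823804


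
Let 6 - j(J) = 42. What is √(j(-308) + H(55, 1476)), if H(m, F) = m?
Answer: √19 ≈ 4.3589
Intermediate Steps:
j(J) = -36 (j(J) = 6 - 1*42 = 6 - 42 = -36)
√(j(-308) + H(55, 1476)) = √(-36 + 55) = √19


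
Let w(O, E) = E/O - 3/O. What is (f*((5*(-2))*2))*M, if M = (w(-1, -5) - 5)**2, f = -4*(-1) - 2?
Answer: -360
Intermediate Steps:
w(O, E) = -3/O + E/O
f = 2 (f = 4 - 2 = 2)
M = 9 (M = ((-3 - 5)/(-1) - 5)**2 = (-1*(-8) - 5)**2 = (8 - 5)**2 = 3**2 = 9)
(f*((5*(-2))*2))*M = (2*((5*(-2))*2))*9 = (2*(-10*2))*9 = (2*(-20))*9 = -40*9 = -360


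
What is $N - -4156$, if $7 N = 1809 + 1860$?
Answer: $\frac{32761}{7} \approx 4680.1$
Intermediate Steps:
$N = \frac{3669}{7}$ ($N = \frac{1809 + 1860}{7} = \frac{1}{7} \cdot 3669 = \frac{3669}{7} \approx 524.14$)
$N - -4156 = \frac{3669}{7} - -4156 = \frac{3669}{7} + 4156 = \frac{32761}{7}$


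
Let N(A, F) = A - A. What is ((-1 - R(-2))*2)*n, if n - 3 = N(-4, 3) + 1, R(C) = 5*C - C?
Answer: 56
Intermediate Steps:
N(A, F) = 0
R(C) = 4*C
n = 4 (n = 3 + (0 + 1) = 3 + 1 = 4)
((-1 - R(-2))*2)*n = ((-1 - 4*(-2))*2)*4 = ((-1 - 1*(-8))*2)*4 = ((-1 + 8)*2)*4 = (7*2)*4 = 14*4 = 56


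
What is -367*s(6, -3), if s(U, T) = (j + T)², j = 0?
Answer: -3303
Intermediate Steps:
s(U, T) = T² (s(U, T) = (0 + T)² = T²)
-367*s(6, -3) = -367*(-3)² = -367*9 = -3303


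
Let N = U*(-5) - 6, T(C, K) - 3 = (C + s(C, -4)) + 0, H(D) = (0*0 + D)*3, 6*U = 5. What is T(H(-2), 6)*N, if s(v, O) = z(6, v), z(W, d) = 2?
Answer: 61/6 ≈ 10.167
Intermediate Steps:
U = ⅚ (U = (⅙)*5 = ⅚ ≈ 0.83333)
s(v, O) = 2
H(D) = 3*D (H(D) = (0 + D)*3 = D*3 = 3*D)
T(C, K) = 5 + C (T(C, K) = 3 + ((C + 2) + 0) = 3 + ((2 + C) + 0) = 3 + (2 + C) = 5 + C)
N = -61/6 (N = (⅚)*(-5) - 6 = -25/6 - 6 = -61/6 ≈ -10.167)
T(H(-2), 6)*N = (5 + 3*(-2))*(-61/6) = (5 - 6)*(-61/6) = -1*(-61/6) = 61/6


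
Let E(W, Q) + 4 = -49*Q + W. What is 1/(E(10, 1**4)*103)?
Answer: -1/4429 ≈ -0.00022578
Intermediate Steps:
E(W, Q) = -4 + W - 49*Q (E(W, Q) = -4 + (-49*Q + W) = -4 + (W - 49*Q) = -4 + W - 49*Q)
1/(E(10, 1**4)*103) = 1/((-4 + 10 - 49*1**4)*103) = 1/((-4 + 10 - 49*1)*103) = 1/((-4 + 10 - 49)*103) = 1/(-43*103) = 1/(-4429) = -1/4429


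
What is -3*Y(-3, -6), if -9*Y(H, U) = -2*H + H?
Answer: 1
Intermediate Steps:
Y(H, U) = H/9 (Y(H, U) = -(-2*H + H)/9 = -(-1)*H/9 = H/9)
-3*Y(-3, -6) = -(-3)/3 = -3*(-1/3) = 1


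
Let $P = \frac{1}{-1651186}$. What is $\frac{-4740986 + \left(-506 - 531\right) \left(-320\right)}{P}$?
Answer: $7280320147156$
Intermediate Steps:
$P = - \frac{1}{1651186} \approx -6.0563 \cdot 10^{-7}$
$\frac{-4740986 + \left(-506 - 531\right) \left(-320\right)}{P} = \frac{-4740986 + \left(-506 - 531\right) \left(-320\right)}{- \frac{1}{1651186}} = \left(-4740986 - -331840\right) \left(-1651186\right) = \left(-4740986 + 331840\right) \left(-1651186\right) = \left(-4409146\right) \left(-1651186\right) = 7280320147156$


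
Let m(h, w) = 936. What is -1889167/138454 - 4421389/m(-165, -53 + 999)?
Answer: -306963626459/64796472 ≈ -4737.4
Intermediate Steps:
-1889167/138454 - 4421389/m(-165, -53 + 999) = -1889167/138454 - 4421389/936 = -306963626459/64796472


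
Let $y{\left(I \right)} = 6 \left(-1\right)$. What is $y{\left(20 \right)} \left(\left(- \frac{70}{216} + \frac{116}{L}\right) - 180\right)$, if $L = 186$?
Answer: $\frac{601637}{558} \approx 1078.2$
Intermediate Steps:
$y{\left(I \right)} = -6$
$y{\left(20 \right)} \left(\left(- \frac{70}{216} + \frac{116}{L}\right) - 180\right) = - 6 \left(\left(- \frac{70}{216} + \frac{116}{186}\right) - 180\right) = - 6 \left(\left(\left(-70\right) \frac{1}{216} + 116 \cdot \frac{1}{186}\right) - 180\right) = - 6 \left(\left(- \frac{35}{108} + \frac{58}{93}\right) - 180\right) = - 6 \left(\frac{1003}{3348} - 180\right) = \left(-6\right) \left(- \frac{601637}{3348}\right) = \frac{601637}{558}$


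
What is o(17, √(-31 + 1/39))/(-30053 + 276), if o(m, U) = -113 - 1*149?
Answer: 262/29777 ≈ 0.0087987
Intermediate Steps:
o(m, U) = -262 (o(m, U) = -113 - 149 = -262)
o(17, √(-31 + 1/39))/(-30053 + 276) = -262/(-30053 + 276) = -262/(-29777) = -262*(-1/29777) = 262/29777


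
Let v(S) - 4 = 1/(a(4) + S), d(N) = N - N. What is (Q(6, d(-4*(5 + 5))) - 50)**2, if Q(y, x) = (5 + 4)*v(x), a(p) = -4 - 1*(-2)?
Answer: 1369/4 ≈ 342.25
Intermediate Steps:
a(p) = -2 (a(p) = -4 + 2 = -2)
d(N) = 0
v(S) = 4 + 1/(-2 + S)
Q(y, x) = 9*(-7 + 4*x)/(-2 + x) (Q(y, x) = (5 + 4)*((-7 + 4*x)/(-2 + x)) = 9*((-7 + 4*x)/(-2 + x)) = 9*(-7 + 4*x)/(-2 + x))
(Q(6, d(-4*(5 + 5))) - 50)**2 = (9*(-7 + 4*0)/(-2 + 0) - 50)**2 = (9*(-7 + 0)/(-2) - 50)**2 = (9*(-1/2)*(-7) - 50)**2 = (63/2 - 50)**2 = (-37/2)**2 = 1369/4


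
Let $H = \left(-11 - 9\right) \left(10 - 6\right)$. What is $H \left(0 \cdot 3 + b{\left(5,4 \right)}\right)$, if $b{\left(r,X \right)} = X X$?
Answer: $-1280$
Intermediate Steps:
$b{\left(r,X \right)} = X^{2}$
$H = -80$ ($H = \left(-20\right) 4 = -80$)
$H \left(0 \cdot 3 + b{\left(5,4 \right)}\right) = - 80 \left(0 \cdot 3 + 4^{2}\right) = - 80 \left(0 + 16\right) = \left(-80\right) 16 = -1280$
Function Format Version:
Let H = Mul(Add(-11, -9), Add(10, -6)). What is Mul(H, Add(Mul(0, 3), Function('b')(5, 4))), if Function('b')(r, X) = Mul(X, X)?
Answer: -1280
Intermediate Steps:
Function('b')(r, X) = Pow(X, 2)
H = -80 (H = Mul(-20, 4) = -80)
Mul(H, Add(Mul(0, 3), Function('b')(5, 4))) = Mul(-80, Add(Mul(0, 3), Pow(4, 2))) = Mul(-80, Add(0, 16)) = Mul(-80, 16) = -1280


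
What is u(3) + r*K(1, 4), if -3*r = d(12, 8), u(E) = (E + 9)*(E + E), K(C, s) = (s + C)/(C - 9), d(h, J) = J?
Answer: 221/3 ≈ 73.667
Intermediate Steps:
K(C, s) = (C + s)/(-9 + C)
u(E) = 2*E*(9 + E) (u(E) = (9 + E)*(2*E) = 2*E*(9 + E))
r = -8/3 (r = -⅓*8 = -8/3 ≈ -2.6667)
u(3) + r*K(1, 4) = 2*3*(9 + 3) - 8*(1 + 4)/(3*(-9 + 1)) = 2*3*12 - 8*5/(3*(-8)) = 72 - (-1)*5/3 = 72 - 8/3*(-5/8) = 72 + 5/3 = 221/3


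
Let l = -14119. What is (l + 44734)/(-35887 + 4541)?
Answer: -30615/31346 ≈ -0.97668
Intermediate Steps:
(l + 44734)/(-35887 + 4541) = (-14119 + 44734)/(-35887 + 4541) = 30615/(-31346) = 30615*(-1/31346) = -30615/31346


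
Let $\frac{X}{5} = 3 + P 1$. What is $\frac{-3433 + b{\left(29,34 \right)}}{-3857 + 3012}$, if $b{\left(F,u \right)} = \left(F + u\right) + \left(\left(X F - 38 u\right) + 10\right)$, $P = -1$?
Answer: $\frac{4362}{845} \approx 5.1621$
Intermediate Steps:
$X = 10$ ($X = 5 \left(3 - 1\right) = 5 \cdot 2 = 10$)
$b{\left(F,u \right)} = 10 - 37 u + 11 F$ ($b{\left(F,u \right)} = \left(F + u\right) + \left(\left(10 F - 38 u\right) + 10\right) = \left(F + u\right) + \left(\left(- 38 u + 10 F\right) + 10\right) = \left(F + u\right) + \left(10 - 38 u + 10 F\right) = 10 - 37 u + 11 F$)
$\frac{-3433 + b{\left(29,34 \right)}}{-3857 + 3012} = \frac{-3433 + \left(10 - 1258 + 11 \cdot 29\right)}{-3857 + 3012} = \frac{-3433 + \left(10 - 1258 + 319\right)}{-845} = \left(-3433 - 929\right) \left(- \frac{1}{845}\right) = \left(-4362\right) \left(- \frac{1}{845}\right) = \frac{4362}{845}$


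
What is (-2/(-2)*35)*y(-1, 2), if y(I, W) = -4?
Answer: -140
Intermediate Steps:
(-2/(-2)*35)*y(-1, 2) = (-2/(-2)*35)*(-4) = (-2*(-½)*35)*(-4) = (1*35)*(-4) = 35*(-4) = -140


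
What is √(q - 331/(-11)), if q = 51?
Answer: 2*√2453/11 ≈ 9.0051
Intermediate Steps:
√(q - 331/(-11)) = √(51 - 331/(-11)) = √(51 - 331*(-1/11)) = √(51 + 331/11) = √(892/11) = 2*√2453/11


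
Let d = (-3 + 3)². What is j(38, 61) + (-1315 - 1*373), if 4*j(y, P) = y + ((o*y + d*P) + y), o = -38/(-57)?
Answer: -4988/3 ≈ -1662.7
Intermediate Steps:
d = 0 (d = 0² = 0)
o = ⅔ (o = -38*(-1/57) = ⅔ ≈ 0.66667)
j(y, P) = 2*y/3 (j(y, P) = (y + ((2*y/3 + 0*P) + y))/4 = (y + ((2*y/3 + 0) + y))/4 = (y + (2*y/3 + y))/4 = (y + 5*y/3)/4 = (8*y/3)/4 = 2*y/3)
j(38, 61) + (-1315 - 1*373) = (⅔)*38 + (-1315 - 1*373) = 76/3 + (-1315 - 373) = 76/3 - 1688 = -4988/3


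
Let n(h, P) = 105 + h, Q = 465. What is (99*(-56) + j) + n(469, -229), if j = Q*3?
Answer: -3575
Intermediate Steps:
j = 1395 (j = 465*3 = 1395)
(99*(-56) + j) + n(469, -229) = (99*(-56) + 1395) + (105 + 469) = (-5544 + 1395) + 574 = -4149 + 574 = -3575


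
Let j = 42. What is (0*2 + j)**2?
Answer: 1764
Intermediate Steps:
(0*2 + j)**2 = (0*2 + 42)**2 = (0 + 42)**2 = 42**2 = 1764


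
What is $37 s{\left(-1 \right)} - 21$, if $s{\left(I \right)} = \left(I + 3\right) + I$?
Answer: $16$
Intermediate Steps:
$s{\left(I \right)} = 3 + 2 I$ ($s{\left(I \right)} = \left(3 + I\right) + I = 3 + 2 I$)
$37 s{\left(-1 \right)} - 21 = 37 \left(3 + 2 \left(-1\right)\right) - 21 = 37 \left(3 - 2\right) - 21 = 37 \cdot 1 - 21 = 37 - 21 = 16$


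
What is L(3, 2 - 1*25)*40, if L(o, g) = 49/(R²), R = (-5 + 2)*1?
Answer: 1960/9 ≈ 217.78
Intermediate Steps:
R = -3 (R = -3*1 = -3)
L(o, g) = 49/9 (L(o, g) = 49/((-3)²) = 49/9)
L(3, 2 - 1*25)*40 = (49/9)*40 = 1960/9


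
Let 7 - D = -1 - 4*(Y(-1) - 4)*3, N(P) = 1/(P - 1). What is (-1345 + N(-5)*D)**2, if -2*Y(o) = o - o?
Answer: 16120225/9 ≈ 1.7911e+6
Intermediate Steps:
Y(o) = 0 (Y(o) = -(o - o)/2 = -1/2*0 = 0)
N(P) = 1/(-1 + P)
D = -40 (D = 7 - (-1 - 4*(0 - 4)*3) = 7 - (-1 - 4*(-4)*3) = 7 - (-1 + 16*3) = 7 - (-1 + 48) = 7 - 1*47 = 7 - 47 = -40)
(-1345 + N(-5)*D)**2 = (-1345 - 40/(-1 - 5))**2 = (-1345 - 40/(-6))**2 = (-1345 - 1/6*(-40))**2 = (-1345 + 20/3)**2 = (-4015/3)**2 = 16120225/9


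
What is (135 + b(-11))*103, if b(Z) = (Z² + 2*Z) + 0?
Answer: 24102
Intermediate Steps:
b(Z) = Z² + 2*Z
(135 + b(-11))*103 = (135 - 11*(2 - 11))*103 = (135 - 11*(-9))*103 = (135 + 99)*103 = 234*103 = 24102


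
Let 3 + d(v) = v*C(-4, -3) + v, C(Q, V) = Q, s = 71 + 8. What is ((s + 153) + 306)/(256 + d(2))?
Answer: 538/247 ≈ 2.1781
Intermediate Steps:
s = 79
d(v) = -3 - 3*v (d(v) = -3 + (v*(-4) + v) = -3 + (-4*v + v) = -3 - 3*v)
((s + 153) + 306)/(256 + d(2)) = ((79 + 153) + 306)/(256 + (-3 - 3*2)) = (232 + 306)/(256 + (-3 - 6)) = 538/(256 - 9) = 538/247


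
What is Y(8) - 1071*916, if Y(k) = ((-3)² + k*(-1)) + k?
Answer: -981027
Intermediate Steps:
Y(k) = 9 (Y(k) = (9 - k) + k = 9)
Y(8) - 1071*916 = 9 - 1071*916 = 9 - 981036 = -981027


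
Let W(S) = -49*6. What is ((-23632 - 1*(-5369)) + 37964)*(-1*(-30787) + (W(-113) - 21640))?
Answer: 174412953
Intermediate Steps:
W(S) = -294
((-23632 - 1*(-5369)) + 37964)*(-1*(-30787) + (W(-113) - 21640)) = ((-23632 - 1*(-5369)) + 37964)*(-1*(-30787) + (-294 - 21640)) = ((-23632 + 5369) + 37964)*(30787 - 21934) = (-18263 + 37964)*8853 = 19701*8853 = 174412953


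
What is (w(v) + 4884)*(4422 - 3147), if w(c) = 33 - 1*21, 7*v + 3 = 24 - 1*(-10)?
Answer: 6242400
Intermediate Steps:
v = 31/7 (v = -3/7 + (24 - 1*(-10))/7 = -3/7 + (24 + 10)/7 = -3/7 + (⅐)*34 = -3/7 + 34/7 = 31/7 ≈ 4.4286)
w(c) = 12 (w(c) = 33 - 21 = 12)
(w(v) + 4884)*(4422 - 3147) = (12 + 4884)*(4422 - 3147) = 4896*1275 = 6242400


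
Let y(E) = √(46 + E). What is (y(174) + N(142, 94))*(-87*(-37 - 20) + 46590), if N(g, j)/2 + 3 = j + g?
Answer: 24021834 + 103098*√55 ≈ 2.4786e+7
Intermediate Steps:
N(g, j) = -6 + 2*g + 2*j (N(g, j) = -6 + 2*(j + g) = -6 + 2*(g + j) = -6 + (2*g + 2*j) = -6 + 2*g + 2*j)
(y(174) + N(142, 94))*(-87*(-37 - 20) + 46590) = (√(46 + 174) + (-6 + 2*142 + 2*94))*(-87*(-37 - 20) + 46590) = (√220 + (-6 + 284 + 188))*(-87*(-57) + 46590) = (2*√55 + 466)*(4959 + 46590) = (466 + 2*√55)*51549 = 24021834 + 103098*√55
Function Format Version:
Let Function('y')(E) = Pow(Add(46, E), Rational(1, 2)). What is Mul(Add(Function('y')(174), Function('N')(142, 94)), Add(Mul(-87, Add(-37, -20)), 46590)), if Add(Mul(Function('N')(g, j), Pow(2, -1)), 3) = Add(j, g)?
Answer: Add(24021834, Mul(103098, Pow(55, Rational(1, 2)))) ≈ 2.4786e+7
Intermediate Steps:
Function('N')(g, j) = Add(-6, Mul(2, g), Mul(2, j)) (Function('N')(g, j) = Add(-6, Mul(2, Add(j, g))) = Add(-6, Mul(2, Add(g, j))) = Add(-6, Add(Mul(2, g), Mul(2, j))) = Add(-6, Mul(2, g), Mul(2, j)))
Mul(Add(Function('y')(174), Function('N')(142, 94)), Add(Mul(-87, Add(-37, -20)), 46590)) = Mul(Add(Pow(Add(46, 174), Rational(1, 2)), Add(-6, Mul(2, 142), Mul(2, 94))), Add(Mul(-87, Add(-37, -20)), 46590)) = Mul(Add(Pow(220, Rational(1, 2)), Add(-6, 284, 188)), Add(Mul(-87, -57), 46590)) = Mul(Add(Mul(2, Pow(55, Rational(1, 2))), 466), Add(4959, 46590)) = Mul(Add(466, Mul(2, Pow(55, Rational(1, 2)))), 51549) = Add(24021834, Mul(103098, Pow(55, Rational(1, 2))))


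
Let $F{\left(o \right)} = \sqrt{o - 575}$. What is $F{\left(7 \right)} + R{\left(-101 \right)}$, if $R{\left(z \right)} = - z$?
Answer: $101 + 2 i \sqrt{142} \approx 101.0 + 23.833 i$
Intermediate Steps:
$F{\left(o \right)} = \sqrt{-575 + o}$
$F{\left(7 \right)} + R{\left(-101 \right)} = \sqrt{-575 + 7} - -101 = \sqrt{-568} + 101 = 2 i \sqrt{142} + 101 = 101 + 2 i \sqrt{142}$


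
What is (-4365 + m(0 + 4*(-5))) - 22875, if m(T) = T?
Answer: -27260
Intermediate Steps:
(-4365 + m(0 + 4*(-5))) - 22875 = (-4365 + (0 + 4*(-5))) - 22875 = (-4365 + (0 - 20)) - 22875 = (-4365 - 20) - 22875 = -4385 - 22875 = -27260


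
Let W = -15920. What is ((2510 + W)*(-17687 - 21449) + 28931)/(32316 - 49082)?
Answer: -524842691/16766 ≈ -31304.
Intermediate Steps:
((2510 + W)*(-17687 - 21449) + 28931)/(32316 - 49082) = ((2510 - 15920)*(-17687 - 21449) + 28931)/(32316 - 49082) = (-13410*(-39136) + 28931)/(-16766) = (524813760 + 28931)*(-1/16766) = 524842691*(-1/16766) = -524842691/16766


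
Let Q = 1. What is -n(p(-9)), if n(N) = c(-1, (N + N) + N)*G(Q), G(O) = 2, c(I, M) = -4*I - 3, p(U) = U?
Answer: -2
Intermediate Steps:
c(I, M) = -3 - 4*I
n(N) = 2 (n(N) = (-3 - 4*(-1))*2 = (-3 + 4)*2 = 1*2 = 2)
-n(p(-9)) = -1*2 = -2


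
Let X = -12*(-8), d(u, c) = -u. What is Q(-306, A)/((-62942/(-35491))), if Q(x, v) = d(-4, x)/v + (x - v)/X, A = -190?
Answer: -99481273/143507760 ≈ -0.69321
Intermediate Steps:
X = 96
Q(x, v) = 4/v - v/96 + x/96 (Q(x, v) = (-1*(-4))/v + (x - v)/96 = 4/v + (x - v)*(1/96) = 4/v + (-v/96 + x/96) = 4/v - v/96 + x/96)
Q(-306, A)/((-62942/(-35491))) = ((1/96)*(384 - 190*(-306 - 1*(-190)))/(-190))/((-62942/(-35491))) = ((1/96)*(-1/190)*(384 - 190*(-306 + 190)))/((-62942*(-1/35491))) = ((1/96)*(-1/190)*(384 - 190*(-116)))/(62942/35491) = ((1/96)*(-1/190)*(384 + 22040))*(35491/62942) = ((1/96)*(-1/190)*22424)*(35491/62942) = -2803/2280*35491/62942 = -99481273/143507760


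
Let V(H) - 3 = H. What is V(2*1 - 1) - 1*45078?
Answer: -45074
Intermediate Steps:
V(H) = 3 + H
V(2*1 - 1) - 1*45078 = (3 + (2*1 - 1)) - 1*45078 = (3 + (2 - 1)) - 45078 = (3 + 1) - 45078 = 4 - 45078 = -45074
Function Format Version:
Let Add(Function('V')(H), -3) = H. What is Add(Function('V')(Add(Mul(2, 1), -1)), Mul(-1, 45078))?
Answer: -45074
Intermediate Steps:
Function('V')(H) = Add(3, H)
Add(Function('V')(Add(Mul(2, 1), -1)), Mul(-1, 45078)) = Add(Add(3, Add(Mul(2, 1), -1)), Mul(-1, 45078)) = Add(Add(3, Add(2, -1)), -45078) = Add(Add(3, 1), -45078) = Add(4, -45078) = -45074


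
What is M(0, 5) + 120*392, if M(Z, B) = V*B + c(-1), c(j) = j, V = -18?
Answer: 46949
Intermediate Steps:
M(Z, B) = -1 - 18*B (M(Z, B) = -18*B - 1 = -1 - 18*B)
M(0, 5) + 120*392 = (-1 - 18*5) + 120*392 = (-1 - 90) + 47040 = -91 + 47040 = 46949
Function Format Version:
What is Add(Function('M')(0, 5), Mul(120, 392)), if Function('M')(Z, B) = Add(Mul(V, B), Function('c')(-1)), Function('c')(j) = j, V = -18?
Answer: 46949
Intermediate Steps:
Function('M')(Z, B) = Add(-1, Mul(-18, B)) (Function('M')(Z, B) = Add(Mul(-18, B), -1) = Add(-1, Mul(-18, B)))
Add(Function('M')(0, 5), Mul(120, 392)) = Add(Add(-1, Mul(-18, 5)), Mul(120, 392)) = Add(Add(-1, -90), 47040) = Add(-91, 47040) = 46949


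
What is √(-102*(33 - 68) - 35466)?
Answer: 6*I*√886 ≈ 178.59*I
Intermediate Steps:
√(-102*(33 - 68) - 35466) = √(-102*(-35) - 35466) = √(3570 - 35466) = √(-31896) = 6*I*√886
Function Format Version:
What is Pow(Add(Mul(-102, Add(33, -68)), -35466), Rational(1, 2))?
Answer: Mul(6, I, Pow(886, Rational(1, 2))) ≈ Mul(178.59, I)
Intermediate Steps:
Pow(Add(Mul(-102, Add(33, -68)), -35466), Rational(1, 2)) = Pow(Add(Mul(-102, -35), -35466), Rational(1, 2)) = Pow(Add(3570, -35466), Rational(1, 2)) = Pow(-31896, Rational(1, 2)) = Mul(6, I, Pow(886, Rational(1, 2)))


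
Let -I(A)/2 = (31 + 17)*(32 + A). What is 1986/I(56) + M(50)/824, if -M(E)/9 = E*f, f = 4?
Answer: -350893/145024 ≈ -2.4196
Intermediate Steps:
M(E) = -36*E (M(E) = -9*E*4 = -36*E)
I(A) = -3072 - 96*A (I(A) = -2*(31 + 17)*(32 + A) = -96*(32 + A) = -2*(1536 + 48*A) = -3072 - 96*A)
1986/I(56) + M(50)/824 = 1986/(-3072 - 96*56) - 36*50/824 = 1986/(-3072 - 5376) - 1800*1/824 = 1986/(-8448) - 225/103 = 1986*(-1/8448) - 225/103 = -331/1408 - 225/103 = -350893/145024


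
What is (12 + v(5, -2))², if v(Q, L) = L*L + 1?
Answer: 289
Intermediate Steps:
v(Q, L) = 1 + L² (v(Q, L) = L² + 1 = 1 + L²)
(12 + v(5, -2))² = (12 + (1 + (-2)²))² = (12 + (1 + 4))² = (12 + 5)² = 17² = 289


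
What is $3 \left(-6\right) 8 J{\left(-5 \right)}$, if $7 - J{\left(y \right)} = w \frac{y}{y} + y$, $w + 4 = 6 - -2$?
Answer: $-1152$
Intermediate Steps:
$w = 4$ ($w = -4 + \left(6 - -2\right) = -4 + \left(6 + 2\right) = -4 + 8 = 4$)
$J{\left(y \right)} = 3 - y$ ($J{\left(y \right)} = 7 - \left(4 \frac{y}{y} + y\right) = 7 - \left(4 \cdot 1 + y\right) = 7 - \left(4 + y\right) = 3 - y$)
$3 \left(-6\right) 8 J{\left(-5 \right)} = 3 \left(-6\right) 8 \left(3 - -5\right) = \left(-18\right) 8 \left(3 + 5\right) = \left(-144\right) 8 = -1152$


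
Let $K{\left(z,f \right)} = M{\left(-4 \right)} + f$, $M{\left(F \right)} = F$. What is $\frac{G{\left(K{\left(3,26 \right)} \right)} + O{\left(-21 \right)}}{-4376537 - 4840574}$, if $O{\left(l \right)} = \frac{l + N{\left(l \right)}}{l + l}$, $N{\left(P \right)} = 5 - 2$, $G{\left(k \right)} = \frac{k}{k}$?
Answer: $- \frac{10}{64519777} \approx -1.5499 \cdot 10^{-7}$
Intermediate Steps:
$K{\left(z,f \right)} = -4 + f$
$G{\left(k \right)} = 1$
$N{\left(P \right)} = 3$ ($N{\left(P \right)} = 5 - 2 = 3$)
$O{\left(l \right)} = \frac{3 + l}{2 l}$ ($O{\left(l \right)} = \frac{l + 3}{l + l} = \frac{3 + l}{2 l}$)
$\frac{G{\left(K{\left(3,26 \right)} \right)} + O{\left(-21 \right)}}{-4376537 - 4840574} = \frac{1 + \frac{3 - 21}{2 \left(-21\right)}}{-4376537 - 4840574} = \frac{1 + \frac{1}{2} \left(- \frac{1}{21}\right) \left(-18\right)}{-9217111} = \left(1 + \frac{3}{7}\right) \left(- \frac{1}{9217111}\right) = \frac{10}{7} \left(- \frac{1}{9217111}\right) = - \frac{10}{64519777}$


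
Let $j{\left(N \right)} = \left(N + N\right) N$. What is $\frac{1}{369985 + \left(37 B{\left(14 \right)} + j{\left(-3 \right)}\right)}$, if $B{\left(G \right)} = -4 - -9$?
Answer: $\frac{1}{370188} \approx 2.7013 \cdot 10^{-6}$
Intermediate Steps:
$j{\left(N \right)} = 2 N^{2}$ ($j{\left(N \right)} = 2 N N = 2 N^{2}$)
$B{\left(G \right)} = 5$ ($B{\left(G \right)} = -4 + 9 = 5$)
$\frac{1}{369985 + \left(37 B{\left(14 \right)} + j{\left(-3 \right)}\right)} = \frac{1}{369985 + \left(37 \cdot 5 + 2 \left(-3\right)^{2}\right)} = \frac{1}{369985 + \left(185 + 2 \cdot 9\right)} = \frac{1}{369985 + \left(185 + 18\right)} = \frac{1}{369985 + 203} = \frac{1}{370188}$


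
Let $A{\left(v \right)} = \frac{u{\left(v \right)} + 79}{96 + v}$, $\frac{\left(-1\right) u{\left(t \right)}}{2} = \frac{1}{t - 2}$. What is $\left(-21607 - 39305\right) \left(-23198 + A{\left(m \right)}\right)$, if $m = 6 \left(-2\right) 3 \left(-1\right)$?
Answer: $\frac{24021002520}{17} \approx 1.413 \cdot 10^{9}$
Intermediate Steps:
$u{\left(t \right)} = - \frac{2}{-2 + t}$ ($u{\left(t \right)} = - \frac{2}{t - 2} = - \frac{2}{-2 + t}$)
$m = 36$ ($m = 6 \left(\left(-6\right) \left(-1\right)\right) = 6 \cdot 6 = 36$)
$A{\left(v \right)} = \frac{79 - \frac{2}{-2 + v}}{96 + v}$ ($A{\left(v \right)} = \frac{- \frac{2}{-2 + v} + 79}{96 + v} = \frac{79 - \frac{2}{-2 + v}}{96 + v}$)
$\left(-21607 - 39305\right) \left(-23198 + A{\left(m \right)}\right) = \left(-21607 - 39305\right) \left(-23198 + \frac{-160 + 79 \cdot 36}{\left(-2 + 36\right) \left(96 + 36\right)}\right) = - 60912 \left(-23198 + \frac{-160 + 2844}{34 \cdot 132}\right) = - 60912 \left(-23198 + \frac{1}{34} \cdot \frac{1}{132} \cdot 2684\right) = - 60912 \left(-23198 + \frac{61}{102}\right) = \left(-60912\right) \left(- \frac{2366135}{102}\right) = \frac{24021002520}{17}$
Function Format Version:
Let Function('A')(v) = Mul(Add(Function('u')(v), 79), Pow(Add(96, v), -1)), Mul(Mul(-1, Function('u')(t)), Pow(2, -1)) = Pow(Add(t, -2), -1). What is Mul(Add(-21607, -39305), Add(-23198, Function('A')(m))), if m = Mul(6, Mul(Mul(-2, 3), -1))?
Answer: Rational(24021002520, 17) ≈ 1.4130e+9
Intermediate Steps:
Function('u')(t) = Mul(-2, Pow(Add(-2, t), -1)) (Function('u')(t) = Mul(-2, Pow(Add(t, -2), -1)) = Mul(-2, Pow(Add(-2, t), -1)))
m = 36 (m = Mul(6, Mul(-6, -1)) = Mul(6, 6) = 36)
Function('A')(v) = Mul(Pow(Add(96, v), -1), Add(79, Mul(-2, Pow(Add(-2, v), -1)))) (Function('A')(v) = Mul(Add(Mul(-2, Pow(Add(-2, v), -1)), 79), Pow(Add(96, v), -1)) = Mul(Add(79, Mul(-2, Pow(Add(-2, v), -1))), Pow(Add(96, v), -1)) = Mul(Pow(Add(96, v), -1), Add(79, Mul(-2, Pow(Add(-2, v), -1)))))
Mul(Add(-21607, -39305), Add(-23198, Function('A')(m))) = Mul(Add(-21607, -39305), Add(-23198, Mul(Pow(Add(-2, 36), -1), Pow(Add(96, 36), -1), Add(-160, Mul(79, 36))))) = Mul(-60912, Add(-23198, Mul(Pow(34, -1), Pow(132, -1), Add(-160, 2844)))) = Mul(-60912, Add(-23198, Mul(Rational(1, 34), Rational(1, 132), 2684))) = Mul(-60912, Add(-23198, Rational(61, 102))) = Mul(-60912, Rational(-2366135, 102)) = Rational(24021002520, 17)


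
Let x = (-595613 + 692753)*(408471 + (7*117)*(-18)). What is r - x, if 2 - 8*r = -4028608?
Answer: -152985325935/4 ≈ -3.8246e+10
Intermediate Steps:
x = 38246835060 (x = 97140*(408471 + 819*(-18)) = 97140*(408471 - 14742) = 97140*393729 = 38246835060)
r = 2014305/4 (r = ¼ - ⅛*(-4028608) = ¼ + 503576 = 2014305/4 ≈ 5.0358e+5)
r - x = 2014305/4 - 1*38246835060 = 2014305/4 - 38246835060 = -152985325935/4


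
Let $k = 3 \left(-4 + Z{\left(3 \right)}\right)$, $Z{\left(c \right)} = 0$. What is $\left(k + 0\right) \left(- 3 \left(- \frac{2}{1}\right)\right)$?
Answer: $-72$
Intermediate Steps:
$k = -12$ ($k = 3 \left(-4 + 0\right) = 3 \left(-4\right) = -12$)
$\left(k + 0\right) \left(- 3 \left(- \frac{2}{1}\right)\right) = \left(-12 + 0\right) \left(- 3 \left(- \frac{2}{1}\right)\right) = - 12 \left(- 3 \left(\left(-2\right) 1\right)\right) = - 12 \left(\left(-3\right) \left(-2\right)\right) = \left(-12\right) 6 = -72$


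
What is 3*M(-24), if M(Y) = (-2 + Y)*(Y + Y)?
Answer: 3744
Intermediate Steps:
M(Y) = 2*Y*(-2 + Y) (M(Y) = (-2 + Y)*(2*Y) = 2*Y*(-2 + Y))
3*M(-24) = 3*(2*(-24)*(-2 - 24)) = 3*(2*(-24)*(-26)) = 3*1248 = 3744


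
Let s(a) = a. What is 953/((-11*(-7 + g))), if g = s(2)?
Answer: 953/55 ≈ 17.327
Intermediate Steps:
g = 2
953/((-11*(-7 + g))) = 953/((-11*(-7 + 2))) = 953/((-11*(-5))) = 953/55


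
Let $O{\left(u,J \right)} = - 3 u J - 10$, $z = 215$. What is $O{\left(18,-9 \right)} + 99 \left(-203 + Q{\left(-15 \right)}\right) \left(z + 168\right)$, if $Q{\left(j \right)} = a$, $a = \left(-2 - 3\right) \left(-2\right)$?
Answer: $-7317505$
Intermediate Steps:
$a = 10$ ($a = \left(-5\right) \left(-2\right) = 10$)
$Q{\left(j \right)} = 10$
$O{\left(u,J \right)} = -10 - 3 J u$ ($O{\left(u,J \right)} = - 3 J u - 10 = -10 - 3 J u$)
$O{\left(18,-9 \right)} + 99 \left(-203 + Q{\left(-15 \right)}\right) \left(z + 168\right) = \left(-10 - \left(-27\right) 18\right) + 99 \left(-203 + 10\right) \left(215 + 168\right) = \left(-10 + 486\right) + 99 \left(\left(-193\right) 383\right) = 476 + 99 \left(-73919\right) = 476 - 7317981 = -7317505$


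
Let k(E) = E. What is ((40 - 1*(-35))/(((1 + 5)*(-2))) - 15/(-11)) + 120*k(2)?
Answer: 10345/44 ≈ 235.11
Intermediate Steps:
((40 - 1*(-35))/(((1 + 5)*(-2))) - 15/(-11)) + 120*k(2) = ((40 - 1*(-35))/(((1 + 5)*(-2))) - 15/(-11)) + 120*2 = ((40 + 35)/((6*(-2))) - 15*(-1/11)) + 240 = (75/(-12) + 15/11) + 240 = (75*(-1/12) + 15/11) + 240 = (-25/4 + 15/11) + 240 = -215/44 + 240 = 10345/44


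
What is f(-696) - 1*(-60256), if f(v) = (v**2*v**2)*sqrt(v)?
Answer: 60256 + 469317722112*I*sqrt(174) ≈ 60256.0 + 6.1907e+12*I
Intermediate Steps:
f(v) = v**(9/2) (f(v) = v**4*sqrt(v) = v**(9/2))
f(-696) - 1*(-60256) = (-696)**(9/2) - 1*(-60256) = 469317722112*I*sqrt(174) + 60256 = 60256 + 469317722112*I*sqrt(174)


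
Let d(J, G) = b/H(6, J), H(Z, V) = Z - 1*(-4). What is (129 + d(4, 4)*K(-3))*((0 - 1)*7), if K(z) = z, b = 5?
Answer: -1785/2 ≈ -892.50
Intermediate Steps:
H(Z, V) = 4 + Z (H(Z, V) = Z + 4 = 4 + Z)
d(J, G) = ½ (d(J, G) = 5/(4 + 6) = 5/10 = 5*(⅒) = ½)
(129 + d(4, 4)*K(-3))*((0 - 1)*7) = (129 + (½)*(-3))*((0 - 1)*7) = (129 - 3/2)*(-1*7) = (255/2)*(-7) = -1785/2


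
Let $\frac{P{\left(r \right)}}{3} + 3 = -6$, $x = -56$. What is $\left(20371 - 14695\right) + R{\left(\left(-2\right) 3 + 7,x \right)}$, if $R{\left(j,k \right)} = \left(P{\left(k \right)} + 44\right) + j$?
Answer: $5694$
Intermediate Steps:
$P{\left(r \right)} = -27$ ($P{\left(r \right)} = -9 + 3 \left(-6\right) = -9 - 18 = -27$)
$R{\left(j,k \right)} = 17 + j$ ($R{\left(j,k \right)} = \left(-27 + 44\right) + j = 17 + j$)
$\left(20371 - 14695\right) + R{\left(\left(-2\right) 3 + 7,x \right)} = \left(20371 - 14695\right) + \left(17 + \left(\left(-2\right) 3 + 7\right)\right) = 5676 + \left(17 + \left(-6 + 7\right)\right) = 5676 + \left(17 + 1\right) = 5676 + 18 = 5694$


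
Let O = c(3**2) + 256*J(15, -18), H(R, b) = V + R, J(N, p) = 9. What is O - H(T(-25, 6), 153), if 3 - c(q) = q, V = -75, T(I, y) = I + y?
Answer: 2392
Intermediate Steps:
c(q) = 3 - q
H(R, b) = -75 + R
O = 2298 (O = (3 - 1*3**2) + 256*9 = (3 - 1*9) + 2304 = (3 - 9) + 2304 = -6 + 2304 = 2298)
O - H(T(-25, 6), 153) = 2298 - (-75 + (-25 + 6)) = 2298 - (-75 - 19) = 2298 - 1*(-94) = 2298 + 94 = 2392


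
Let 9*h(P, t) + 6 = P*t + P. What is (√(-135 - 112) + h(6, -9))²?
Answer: (6 - I*√247)² ≈ -211.0 - 188.59*I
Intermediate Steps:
h(P, t) = -⅔ + P/9 + P*t/9 (h(P, t) = -⅔ + (P*t + P)/9 = -⅔ + (P + P*t)/9 = -⅔ + (P/9 + P*t/9) = -⅔ + P/9 + P*t/9)
(√(-135 - 112) + h(6, -9))² = (√(-135 - 112) + (-⅔ + (⅑)*6 + (⅑)*6*(-9)))² = (√(-247) + (-⅔ + ⅔ - 6))² = (I*√247 - 6)² = (-6 + I*√247)²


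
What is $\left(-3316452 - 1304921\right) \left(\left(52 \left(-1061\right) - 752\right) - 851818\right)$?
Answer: $4195014369766$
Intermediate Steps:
$\left(-3316452 - 1304921\right) \left(\left(52 \left(-1061\right) - 752\right) - 851818\right) = - 4621373 \left(\left(-55172 - 752\right) - 851818\right) = - 4621373 \left(-55924 - 851818\right) = \left(-4621373\right) \left(-907742\right) = 4195014369766$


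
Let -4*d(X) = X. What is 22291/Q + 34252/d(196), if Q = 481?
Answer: -15382953/23569 ≈ -652.68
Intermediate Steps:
d(X) = -X/4
22291/Q + 34252/d(196) = 22291/481 + 34252/((-¼*196)) = 22291*(1/481) + 34252/(-49) = 22291/481 + 34252*(-1/49) = 22291/481 - 34252/49 = -15382953/23569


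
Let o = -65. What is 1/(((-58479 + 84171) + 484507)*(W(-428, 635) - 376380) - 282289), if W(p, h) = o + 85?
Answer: -1/192018777929 ≈ -5.2078e-12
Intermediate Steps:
W(p, h) = 20 (W(p, h) = -65 + 85 = 20)
1/(((-58479 + 84171) + 484507)*(W(-428, 635) - 376380) - 282289) = 1/(((-58479 + 84171) + 484507)*(20 - 376380) - 282289) = 1/((25692 + 484507)*(-376360) - 282289) = 1/(510199*(-376360) - 282289) = 1/(-192018495640 - 282289) = 1/(-192018777929) = -1/192018777929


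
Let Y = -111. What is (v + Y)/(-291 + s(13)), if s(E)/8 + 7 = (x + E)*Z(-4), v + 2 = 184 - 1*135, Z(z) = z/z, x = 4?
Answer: 64/211 ≈ 0.30332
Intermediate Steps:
Z(z) = 1
v = 47 (v = -2 + (184 - 1*135) = -2 + (184 - 135) = -2 + 49 = 47)
s(E) = -24 + 8*E (s(E) = -56 + 8*((4 + E)*1) = -56 + 8*(4 + E) = -56 + (32 + 8*E) = -24 + 8*E)
(v + Y)/(-291 + s(13)) = (47 - 111)/(-291 + (-24 + 8*13)) = -64/(-291 + (-24 + 104)) = -64/(-291 + 80) = -64/(-211) = -64*(-1/211) = 64/211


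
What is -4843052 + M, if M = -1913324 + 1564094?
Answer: -5192282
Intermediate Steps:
M = -349230
-4843052 + M = -4843052 - 349230 = -5192282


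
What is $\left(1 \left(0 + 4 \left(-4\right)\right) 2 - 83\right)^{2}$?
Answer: $13225$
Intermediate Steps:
$\left(1 \left(0 + 4 \left(-4\right)\right) 2 - 83\right)^{2} = \left(1 \left(0 - 16\right) 2 - 83\right)^{2} = \left(1 \left(-16\right) 2 - 83\right)^{2} = \left(\left(-16\right) 2 - 83\right)^{2} = \left(-32 - 83\right)^{2} = \left(-115\right)^{2} = 13225$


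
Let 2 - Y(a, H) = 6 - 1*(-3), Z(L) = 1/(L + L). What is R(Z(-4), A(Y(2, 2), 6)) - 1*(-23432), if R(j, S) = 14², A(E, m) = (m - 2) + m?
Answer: 23628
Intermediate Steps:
Z(L) = 1/(2*L)
Y(a, H) = -7 (Y(a, H) = 2 - (6 - 1*(-3)) = 2 - (6 + 3) = 2 - 1*9 = 2 - 9 = -7)
A(E, m) = -2 + 2*m (A(E, m) = (-2 + m) + m = -2 + 2*m)
R(j, S) = 196
R(Z(-4), A(Y(2, 2), 6)) - 1*(-23432) = 196 - 1*(-23432) = 196 + 23432 = 23628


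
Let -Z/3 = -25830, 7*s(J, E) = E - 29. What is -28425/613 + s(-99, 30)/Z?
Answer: -15418572137/332509590 ≈ -46.370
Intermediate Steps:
s(J, E) = -29/7 + E/7 (s(J, E) = (E - 29)/7 = (-29 + E)/7 = -29/7 + E/7)
Z = 77490 (Z = -3*(-25830) = 77490)
-28425/613 + s(-99, 30)/Z = -28425/613 + (-29/7 + (1/7)*30)/77490 = -28425*1/613 + (-29/7 + 30/7)*(1/77490) = -28425/613 + (1/7)*(1/77490) = -28425/613 + 1/542430 = -15418572137/332509590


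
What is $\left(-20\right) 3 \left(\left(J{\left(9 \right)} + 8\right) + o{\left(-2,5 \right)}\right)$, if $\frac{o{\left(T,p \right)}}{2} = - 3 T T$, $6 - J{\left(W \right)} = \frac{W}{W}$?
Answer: $660$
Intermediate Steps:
$J{\left(W \right)} = 5$ ($J{\left(W \right)} = 6 - \frac{W}{W} = 6 - 1 = 5$)
$o{\left(T,p \right)} = - 6 T^{2}$ ($o{\left(T,p \right)} = 2 - 3 T T = 2 \left(- 3 T^{2}\right) = - 6 T^{2}$)
$\left(-20\right) 3 \left(\left(J{\left(9 \right)} + 8\right) + o{\left(-2,5 \right)}\right) = \left(-20\right) 3 \left(\left(5 + 8\right) - 6 \left(-2\right)^{2}\right) = - 60 \left(13 - 24\right) = \left(-60\right) \left(-11\right) = 660$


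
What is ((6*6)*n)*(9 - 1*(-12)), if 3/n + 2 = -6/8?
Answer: -9072/11 ≈ -824.73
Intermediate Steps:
n = -12/11 (n = 3/(-2 - 6/8) = 3/(-2 - 6*⅛) = 3/(-2 - ¾) = 3/(-11/4) = 3*(-4/11) = -12/11 ≈ -1.0909)
((6*6)*n)*(9 - 1*(-12)) = ((6*6)*(-12/11))*(9 - 1*(-12)) = (36*(-12/11))*(9 + 12) = -432/11*21 = -9072/11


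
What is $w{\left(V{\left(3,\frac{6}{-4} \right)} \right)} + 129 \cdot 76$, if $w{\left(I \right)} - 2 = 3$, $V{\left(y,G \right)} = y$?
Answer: $9809$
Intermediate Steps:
$w{\left(I \right)} = 5$ ($w{\left(I \right)} = 2 + 3 = 5$)
$w{\left(V{\left(3,\frac{6}{-4} \right)} \right)} + 129 \cdot 76 = 5 + 129 \cdot 76 = 5 + 9804 = 9809$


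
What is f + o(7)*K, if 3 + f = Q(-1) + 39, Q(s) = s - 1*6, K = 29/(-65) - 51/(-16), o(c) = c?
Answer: 50117/1040 ≈ 48.189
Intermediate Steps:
K = 2851/1040 (K = 29*(-1/65) - 51*(-1/16) = -29/65 + 51/16 = 2851/1040 ≈ 2.7413)
Q(s) = -6 + s (Q(s) = s - 6 = -6 + s)
f = 29 (f = -3 + ((-6 - 1) + 39) = -3 + (-7 + 39) = -3 + 32 = 29)
f + o(7)*K = 29 + 7*(2851/1040) = 29 + 19957/1040 = 50117/1040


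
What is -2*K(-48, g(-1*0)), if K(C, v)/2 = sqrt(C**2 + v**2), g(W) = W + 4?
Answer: -16*sqrt(145) ≈ -192.67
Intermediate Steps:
g(W) = 4 + W
K(C, v) = 2*sqrt(C**2 + v**2)
-2*K(-48, g(-1*0)) = -4*sqrt((-48)**2 + (4 - 1*0)**2) = -4*sqrt(2304 + (4 + 0)**2) = -4*sqrt(2304 + 4**2) = -4*sqrt(2304 + 16) = -4*sqrt(2320) = -4*4*sqrt(145) = -16*sqrt(145)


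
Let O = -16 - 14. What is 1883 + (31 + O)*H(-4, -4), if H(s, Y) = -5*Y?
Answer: 1903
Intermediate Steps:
O = -30
1883 + (31 + O)*H(-4, -4) = 1883 + (31 - 30)*(-5*(-4)) = 1883 + 1*20 = 1883 + 20 = 1903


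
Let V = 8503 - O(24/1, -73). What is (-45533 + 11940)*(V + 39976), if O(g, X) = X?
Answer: -1631007336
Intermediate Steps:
V = 8576 (V = 8503 - 1*(-73) = 8503 + 73 = 8576)
(-45533 + 11940)*(V + 39976) = (-45533 + 11940)*(8576 + 39976) = -33593*48552 = -1631007336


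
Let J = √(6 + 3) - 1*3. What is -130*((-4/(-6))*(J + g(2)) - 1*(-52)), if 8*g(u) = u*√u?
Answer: -6760 - 65*√2/3 ≈ -6790.6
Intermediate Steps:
g(u) = u^(3/2)/8 (g(u) = (u*√u)/8 = u^(3/2)/8)
J = 0 (J = √9 - 3 = 3 - 3 = 0)
-130*((-4/(-6))*(J + g(2)) - 1*(-52)) = -130*((-4/(-6))*(0 + 2^(3/2)/8) - 1*(-52)) = -130*((-4*(-⅙))*(0 + (2*√2)/8) + 52) = -130*(2*(0 + √2/4)/3 + 52) = -130*(2*(√2/4)/3 + 52) = -130*(√2/6 + 52) = -130*(52 + √2/6) = -6760 - 65*√2/3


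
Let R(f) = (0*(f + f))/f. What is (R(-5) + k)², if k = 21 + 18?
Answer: 1521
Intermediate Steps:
k = 39
R(f) = 0 (R(f) = (0*(2*f))/f = 0/f = 0)
(R(-5) + k)² = (0 + 39)² = 39² = 1521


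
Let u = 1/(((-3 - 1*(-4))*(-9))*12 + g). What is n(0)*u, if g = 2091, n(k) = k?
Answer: 0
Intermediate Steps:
u = 1/1983 (u = 1/(((-3 - 1*(-4))*(-9))*12 + 2091) = 1/(((-3 + 4)*(-9))*12 + 2091) = 1/((1*(-9))*12 + 2091) = 1/(-9*12 + 2091) = 1/(-108 + 2091) = 1/1983 ≈ 0.00050429)
n(0)*u = 0*(1/1983) = 0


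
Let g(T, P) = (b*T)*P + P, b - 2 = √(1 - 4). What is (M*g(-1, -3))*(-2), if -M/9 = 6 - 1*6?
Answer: 0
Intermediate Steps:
b = 2 + I*√3 (b = 2 + √(1 - 4) = 2 + √(-3) = 2 + I*√3 ≈ 2.0 + 1.732*I)
g(T, P) = P + P*T*(2 + I*√3) (g(T, P) = ((2 + I*√3)*T)*P + P = (T*(2 + I*√3))*P + P = P*T*(2 + I*√3) + P = P + P*T*(2 + I*√3))
M = 0 (M = -9*(6 - 1*6) = -9*(6 - 6) = -9*0 = 0)
(M*g(-1, -3))*(-2) = (0*(-3*(1 - (2 + I*√3))))*(-2) = (0*(-3*(1 + (-2 - I*√3))))*(-2) = (0*(-3*(-1 - I*√3)))*(-2) = (0*(3 + 3*I*√3))*(-2) = 0*(-2) = 0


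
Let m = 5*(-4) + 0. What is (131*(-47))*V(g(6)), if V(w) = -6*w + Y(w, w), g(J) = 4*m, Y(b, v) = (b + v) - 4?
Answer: -1945612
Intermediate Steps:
m = -20 (m = -20 + 0 = -20)
Y(b, v) = -4 + b + v
g(J) = -80 (g(J) = 4*(-20) = -80)
V(w) = -4 - 4*w (V(w) = -6*w + (-4 + w + w) = -6*w + (-4 + 2*w) = -4 - 4*w)
(131*(-47))*V(g(6)) = (131*(-47))*(-4 - 4*(-80)) = -6157*(-4 + 320) = -6157*316 = -1945612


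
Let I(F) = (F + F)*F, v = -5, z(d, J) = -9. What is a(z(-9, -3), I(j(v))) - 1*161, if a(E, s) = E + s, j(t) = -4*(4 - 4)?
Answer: -170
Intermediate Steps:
j(t) = 0 (j(t) = -4*0 = 0)
I(F) = 2*F**2 (I(F) = (2*F)*F = 2*F**2)
a(z(-9, -3), I(j(v))) - 1*161 = (-9 + 2*0**2) - 1*161 = (-9 + 2*0) - 161 = (-9 + 0) - 161 = -9 - 161 = -170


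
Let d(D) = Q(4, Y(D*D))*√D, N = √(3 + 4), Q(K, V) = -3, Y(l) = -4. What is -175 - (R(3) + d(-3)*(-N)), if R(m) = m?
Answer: -178 - 3*I*√21 ≈ -178.0 - 13.748*I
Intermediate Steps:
N = √7 ≈ 2.6458
d(D) = -3*√D
-175 - (R(3) + d(-3)*(-N)) = -175 - (3 + (-3*I*√3)*(-√7)) = -175 - (3 + 3*I*√21) = -175 + (-3 - 3*I*√21) = -178 - 3*I*√21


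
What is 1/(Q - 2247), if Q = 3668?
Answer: 1/1421 ≈ 0.00070373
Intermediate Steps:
1/(Q - 2247) = 1/(3668 - 2247) = 1/1421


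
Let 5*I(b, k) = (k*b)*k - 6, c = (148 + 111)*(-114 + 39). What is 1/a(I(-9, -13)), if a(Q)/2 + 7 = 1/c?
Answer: -19425/271952 ≈ -0.071428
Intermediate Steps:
c = -19425 (c = 259*(-75) = -19425)
I(b, k) = -6/5 + b*k²/5 (I(b, k) = ((k*b)*k - 6)/5 = ((b*k)*k - 6)/5 = (b*k² - 6)/5 = (-6 + b*k²)/5 = -6/5 + b*k²/5)
a(Q) = -271952/19425 (a(Q) = -14 + 2/(-19425) = -14 + 2*(-1/19425) = -14 - 2/19425 = -271952/19425)
1/a(I(-9, -13)) = 1/(-271952/19425) = -19425/271952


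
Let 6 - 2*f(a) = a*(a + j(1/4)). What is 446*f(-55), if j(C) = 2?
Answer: -648707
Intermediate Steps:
f(a) = 3 - a*(2 + a)/2 (f(a) = 3 - a*(a + 2)/2 = 3 - a*(2 + a)/2)
446*f(-55) = 446*(3 - 1*(-55) - 1/2*(-55)**2) = 446*(3 + 55 - 1/2*3025) = 446*(3 + 55 - 3025/2) = 446*(-2909/2) = -648707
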